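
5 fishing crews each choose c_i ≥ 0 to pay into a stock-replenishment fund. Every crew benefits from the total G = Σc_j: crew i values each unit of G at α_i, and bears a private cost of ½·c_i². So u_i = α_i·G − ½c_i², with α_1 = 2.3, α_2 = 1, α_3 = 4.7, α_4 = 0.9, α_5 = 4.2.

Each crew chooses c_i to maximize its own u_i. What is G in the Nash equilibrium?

13.1

Crew i's FOC: ∂u_i/∂c_i = α_i − c_i = 0, so c_i* = α_i.
NE contributions = (2.3, 1, 4.7, 0.9, 4.2); G = 13.1.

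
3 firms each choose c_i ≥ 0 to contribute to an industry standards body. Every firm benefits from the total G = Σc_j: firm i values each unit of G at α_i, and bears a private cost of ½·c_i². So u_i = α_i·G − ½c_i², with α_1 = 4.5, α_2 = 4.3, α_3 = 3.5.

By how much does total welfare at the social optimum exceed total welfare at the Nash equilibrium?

Firm i's FOC: ∂u_i/∂c_i = α_i − c_i = 0, so c_i* = α_i.
NE contributions = (4.5, 4.3, 3.5); G = 12.3.
W^NE = (Σα)·G − ½Σα_i² = 12.3² − ½·50.99 = 125.795.
Planner sets c_i = Σα_j = 12.3 for every i, so G^SO = 3·12.3 = 36.9.
W^SO = (Σα)·G^SO − ½·3·(Σα)² = (3/2)·12.3² = 226.935.
Deadweight loss = W^SO − W^NE = 101.14.

101.14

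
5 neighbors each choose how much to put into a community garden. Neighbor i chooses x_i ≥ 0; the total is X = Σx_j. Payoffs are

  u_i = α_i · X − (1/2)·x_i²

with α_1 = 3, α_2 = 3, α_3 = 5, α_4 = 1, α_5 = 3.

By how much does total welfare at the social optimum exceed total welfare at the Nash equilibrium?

Neighbor i's FOC: ∂u_i/∂x_i = α_i − x_i = 0, so x_i* = α_i.
NE contributions = (3, 3, 5, 1, 3); X = 15.
W^NE = (Σα)·X − ½Σα_i² = 15² − ½·53 = 198.5.
Planner sets x_i = Σα_j = 15 for every i, so X^SO = 5·15 = 75.
W^SO = (Σα)·X^SO − ½·5·(Σα)² = (5/2)·15² = 562.5.
Deadweight loss = W^SO − W^NE = 364.

364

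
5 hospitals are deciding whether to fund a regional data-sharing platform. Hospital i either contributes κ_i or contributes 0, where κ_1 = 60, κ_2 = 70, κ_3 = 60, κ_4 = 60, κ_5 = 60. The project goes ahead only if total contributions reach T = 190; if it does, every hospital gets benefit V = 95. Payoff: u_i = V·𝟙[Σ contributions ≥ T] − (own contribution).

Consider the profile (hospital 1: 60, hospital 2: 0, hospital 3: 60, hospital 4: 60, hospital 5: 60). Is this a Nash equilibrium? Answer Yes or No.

Total = 240 ≥ 190: provided.
Hospital 1 (pledges 60, payoff 35): dropping to 0 → total 180, payoff 0. No gain.
Hospital 2 (pledges 0, payoff 95): pledging 70 → total 310, payoff 25. No gain.
Hospital 3 (pledges 60, payoff 35): dropping to 0 → total 180, payoff 0. No gain.
Hospital 4 (pledges 60, payoff 35): dropping to 0 → total 180, payoff 0. No gain.
Hospital 5 (pledges 60, payoff 35): dropping to 0 → total 180, payoff 0. No gain.

Yes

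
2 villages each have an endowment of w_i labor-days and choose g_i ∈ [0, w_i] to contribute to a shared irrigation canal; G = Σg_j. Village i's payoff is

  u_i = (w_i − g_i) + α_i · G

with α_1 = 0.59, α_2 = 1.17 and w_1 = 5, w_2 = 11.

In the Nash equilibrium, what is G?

11

∂u_i/∂g_i = α_i − 1, so village i contributes w_i if α_i > 1, else 0.
α_i > 1 for i ∈ {2}; NE contributions (0, 11), G = 11.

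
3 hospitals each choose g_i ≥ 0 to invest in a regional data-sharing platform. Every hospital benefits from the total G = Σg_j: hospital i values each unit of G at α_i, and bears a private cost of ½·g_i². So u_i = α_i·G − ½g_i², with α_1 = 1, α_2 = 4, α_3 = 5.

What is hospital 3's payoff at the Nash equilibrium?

Hospital i's FOC: ∂u_i/∂g_i = α_i − g_i = 0, so g_i* = α_i.
NE contributions = (1, 4, 5); G = 10.
u_3 = α_3·G − ½·(g_3)² = 5·10 − ½·5² = 37.5.

37.5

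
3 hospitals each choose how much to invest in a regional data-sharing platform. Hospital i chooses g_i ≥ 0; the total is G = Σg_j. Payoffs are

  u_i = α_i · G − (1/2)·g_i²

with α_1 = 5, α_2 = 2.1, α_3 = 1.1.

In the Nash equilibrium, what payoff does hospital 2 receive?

15.015

Hospital i's FOC: ∂u_i/∂g_i = α_i − g_i = 0, so g_i* = α_i.
NE contributions = (5, 2.1, 1.1); G = 8.2.
u_2 = α_2·G − ½·(g_2)² = 2.1·8.2 − ½·2.1² = 15.015.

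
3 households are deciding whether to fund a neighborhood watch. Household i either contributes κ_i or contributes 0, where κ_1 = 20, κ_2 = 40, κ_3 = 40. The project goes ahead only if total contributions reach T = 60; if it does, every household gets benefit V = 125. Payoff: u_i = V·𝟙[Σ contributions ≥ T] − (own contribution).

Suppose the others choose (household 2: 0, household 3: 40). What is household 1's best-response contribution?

20

Others' total = 40. Contributing 20 brings total to 60 ≥ 60: gain V − κ_1 = 105.
Best response: 20.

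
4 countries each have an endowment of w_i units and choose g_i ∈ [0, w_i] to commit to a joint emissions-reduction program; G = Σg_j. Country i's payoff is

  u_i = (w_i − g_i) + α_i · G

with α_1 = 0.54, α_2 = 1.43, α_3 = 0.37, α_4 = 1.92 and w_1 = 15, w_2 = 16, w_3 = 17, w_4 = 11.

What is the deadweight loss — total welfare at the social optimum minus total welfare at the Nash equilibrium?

104.32

∂u_i/∂g_i = α_i − 1, so country i contributes w_i if α_i > 1, else 0.
α_i > 1 for i ∈ {2, 4}; NE contributions (0, 16, 0, 11), G = 27.
W^NE = Σw_i − G^NE + (Σα_i)·G^NE = 59 + 3.26·27 = 147.02.
Planner: ∂(Σu_j)/∂g_i = Σα_j − 1 = 3.26 > 0, so everyone contributes w_i; G^SO = 59, W^SO = 59 + 3.26·59 = 251.34.
Deadweight loss = 104.32.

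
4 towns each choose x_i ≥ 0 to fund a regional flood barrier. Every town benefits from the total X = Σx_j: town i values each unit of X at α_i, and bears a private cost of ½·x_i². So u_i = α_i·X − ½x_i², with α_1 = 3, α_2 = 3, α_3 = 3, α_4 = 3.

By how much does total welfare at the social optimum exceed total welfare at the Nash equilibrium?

162

Town i's FOC: ∂u_i/∂x_i = α_i − x_i = 0, so x_i* = α_i.
NE contributions = (3, 3, 3, 3); X = 12.
W^NE = (Σα)·X − ½Σα_i² = 12² − ½·36 = 126.
Planner sets x_i = Σα_j = 12 for every i, so X^SO = 4·12 = 48.
W^SO = (Σα)·X^SO − ½·4·(Σα)² = (4/2)·12² = 288.
Deadweight loss = W^SO − W^NE = 162.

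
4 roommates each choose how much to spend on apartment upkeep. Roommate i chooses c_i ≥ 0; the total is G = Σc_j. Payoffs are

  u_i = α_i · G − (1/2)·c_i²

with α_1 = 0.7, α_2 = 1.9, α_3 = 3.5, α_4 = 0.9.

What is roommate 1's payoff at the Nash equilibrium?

4.655

Roommate i's FOC: ∂u_i/∂c_i = α_i − c_i = 0, so c_i* = α_i.
NE contributions = (0.7, 1.9, 3.5, 0.9); G = 7.
u_1 = α_1·G − ½·(c_1)² = 0.7·7 − ½·0.7² = 4.655.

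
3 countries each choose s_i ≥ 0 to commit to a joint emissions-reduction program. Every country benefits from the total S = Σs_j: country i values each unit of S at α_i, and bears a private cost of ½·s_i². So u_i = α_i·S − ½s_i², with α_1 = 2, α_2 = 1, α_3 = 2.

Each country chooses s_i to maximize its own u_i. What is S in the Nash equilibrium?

Country i's FOC: ∂u_i/∂s_i = α_i − s_i = 0, so s_i* = α_i.
NE contributions = (2, 1, 2); S = 5.

5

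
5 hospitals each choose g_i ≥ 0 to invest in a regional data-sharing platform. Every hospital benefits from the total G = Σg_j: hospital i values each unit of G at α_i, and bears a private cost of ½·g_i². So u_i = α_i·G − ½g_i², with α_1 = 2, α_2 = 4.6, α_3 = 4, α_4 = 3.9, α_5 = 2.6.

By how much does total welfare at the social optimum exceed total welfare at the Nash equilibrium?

470.18

Hospital i's FOC: ∂u_i/∂g_i = α_i − g_i = 0, so g_i* = α_i.
NE contributions = (2, 4.6, 4, 3.9, 2.6); G = 17.1.
W^NE = (Σα)·G − ½Σα_i² = 17.1² − ½·63.13 = 260.845.
Planner sets g_i = Σα_j = 17.1 for every i, so G^SO = 5·17.1 = 85.5.
W^SO = (Σα)·G^SO − ½·5·(Σα)² = (5/2)·17.1² = 731.025.
Deadweight loss = W^SO − W^NE = 470.18.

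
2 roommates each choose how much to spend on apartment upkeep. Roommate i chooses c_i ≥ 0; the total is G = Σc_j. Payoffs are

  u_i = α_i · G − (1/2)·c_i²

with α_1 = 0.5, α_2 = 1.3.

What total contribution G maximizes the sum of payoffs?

Planner FOC: ∂(Σu_j)/∂c_i = (Σα_j) − c_i = 0, so c_i^SO = Σα_j = 1.8 for every i; G^SO = 3.6.

3.6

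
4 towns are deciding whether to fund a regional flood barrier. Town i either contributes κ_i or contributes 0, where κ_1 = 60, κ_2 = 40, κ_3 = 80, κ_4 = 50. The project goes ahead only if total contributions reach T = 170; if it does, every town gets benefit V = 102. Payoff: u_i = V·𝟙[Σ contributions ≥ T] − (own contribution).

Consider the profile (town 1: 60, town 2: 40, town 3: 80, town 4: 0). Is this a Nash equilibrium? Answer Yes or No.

Yes

Total = 180 ≥ 170: provided.
Town 1 (pledges 60, payoff 42): dropping to 0 → total 120, payoff 0. No gain.
Town 2 (pledges 40, payoff 62): dropping to 0 → total 140, payoff 0. No gain.
Town 3 (pledges 80, payoff 22): dropping to 0 → total 100, payoff 0. No gain.
Town 4 (pledges 0, payoff 102): pledging 50 → total 230, payoff 52. No gain.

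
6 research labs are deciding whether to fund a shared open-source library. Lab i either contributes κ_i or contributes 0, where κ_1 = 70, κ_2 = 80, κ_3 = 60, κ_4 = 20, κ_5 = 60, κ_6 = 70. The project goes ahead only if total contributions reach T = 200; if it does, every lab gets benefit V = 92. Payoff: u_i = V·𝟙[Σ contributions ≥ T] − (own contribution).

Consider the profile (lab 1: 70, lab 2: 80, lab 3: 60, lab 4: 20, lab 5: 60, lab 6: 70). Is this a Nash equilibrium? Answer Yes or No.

Total = 360 ≥ 200: provided.
Lab 1 (pledges 70, payoff 22): dropping to 0 → total 290, payoff 92. Profitable deviation.

No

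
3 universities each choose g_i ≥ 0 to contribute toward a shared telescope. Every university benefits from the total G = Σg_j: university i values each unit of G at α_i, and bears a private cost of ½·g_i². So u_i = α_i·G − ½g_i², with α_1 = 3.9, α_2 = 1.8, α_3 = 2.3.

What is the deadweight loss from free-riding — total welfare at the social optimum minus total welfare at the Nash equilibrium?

43.87

University i's FOC: ∂u_i/∂g_i = α_i − g_i = 0, so g_i* = α_i.
NE contributions = (3.9, 1.8, 2.3); G = 8.
W^NE = (Σα)·G − ½Σα_i² = 8² − ½·23.74 = 52.13.
Planner sets g_i = Σα_j = 8 for every i, so G^SO = 3·8 = 24.
W^SO = (Σα)·G^SO − ½·3·(Σα)² = (3/2)·8² = 96.
Deadweight loss = W^SO − W^NE = 43.87.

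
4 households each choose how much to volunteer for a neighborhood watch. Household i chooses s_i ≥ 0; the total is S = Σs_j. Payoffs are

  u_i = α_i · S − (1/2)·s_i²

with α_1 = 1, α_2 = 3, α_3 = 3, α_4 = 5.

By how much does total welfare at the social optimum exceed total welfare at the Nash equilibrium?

166

Household i's FOC: ∂u_i/∂s_i = α_i − s_i = 0, so s_i* = α_i.
NE contributions = (1, 3, 3, 5); S = 12.
W^NE = (Σα)·S − ½Σα_i² = 12² − ½·44 = 122.
Planner sets s_i = Σα_j = 12 for every i, so S^SO = 4·12 = 48.
W^SO = (Σα)·S^SO − ½·4·(Σα)² = (4/2)·12² = 288.
Deadweight loss = W^SO − W^NE = 166.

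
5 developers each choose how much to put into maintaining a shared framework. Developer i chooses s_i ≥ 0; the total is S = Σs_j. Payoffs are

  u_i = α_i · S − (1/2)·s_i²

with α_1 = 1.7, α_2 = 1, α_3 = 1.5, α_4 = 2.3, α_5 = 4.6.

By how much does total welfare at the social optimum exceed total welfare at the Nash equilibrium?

Developer i's FOC: ∂u_i/∂s_i = α_i − s_i = 0, so s_i* = α_i.
NE contributions = (1.7, 1, 1.5, 2.3, 4.6); S = 11.1.
W^NE = (Σα)·S − ½Σα_i² = 11.1² − ½·32.59 = 106.915.
Planner sets s_i = Σα_j = 11.1 for every i, so S^SO = 5·11.1 = 55.5.
W^SO = (Σα)·S^SO − ½·5·(Σα)² = (5/2)·11.1² = 308.025.
Deadweight loss = W^SO − W^NE = 201.11.

201.11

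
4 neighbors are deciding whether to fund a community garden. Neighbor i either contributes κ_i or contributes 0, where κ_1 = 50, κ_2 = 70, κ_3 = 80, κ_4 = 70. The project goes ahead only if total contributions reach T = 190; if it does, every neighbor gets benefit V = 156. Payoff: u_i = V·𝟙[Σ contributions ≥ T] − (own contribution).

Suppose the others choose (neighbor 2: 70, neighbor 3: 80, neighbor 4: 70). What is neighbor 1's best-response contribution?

0

Others' total = 220 ≥ 190; contributing adds cost 50 for no extra benefit.
Best response: 0.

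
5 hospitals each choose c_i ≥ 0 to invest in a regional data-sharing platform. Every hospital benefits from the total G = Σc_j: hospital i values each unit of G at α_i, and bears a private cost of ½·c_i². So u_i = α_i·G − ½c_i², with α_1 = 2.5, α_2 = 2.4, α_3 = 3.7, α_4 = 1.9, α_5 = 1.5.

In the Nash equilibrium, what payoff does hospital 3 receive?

Hospital i's FOC: ∂u_i/∂c_i = α_i − c_i = 0, so c_i* = α_i.
NE contributions = (2.5, 2.4, 3.7, 1.9, 1.5); G = 12.
u_3 = α_3·G − ½·(c_3)² = 3.7·12 − ½·3.7² = 37.555.

37.555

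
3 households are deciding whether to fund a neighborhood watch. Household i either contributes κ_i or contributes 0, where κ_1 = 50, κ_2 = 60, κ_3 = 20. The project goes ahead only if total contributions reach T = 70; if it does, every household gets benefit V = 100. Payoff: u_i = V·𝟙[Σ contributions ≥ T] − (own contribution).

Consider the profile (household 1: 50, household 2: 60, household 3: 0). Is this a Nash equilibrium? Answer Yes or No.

Yes

Total = 110 ≥ 70: provided.
Household 1 (pledges 50, payoff 50): dropping to 0 → total 60, payoff 0. No gain.
Household 2 (pledges 60, payoff 40): dropping to 0 → total 50, payoff 0. No gain.
Household 3 (pledges 0, payoff 100): pledging 20 → total 130, payoff 80. No gain.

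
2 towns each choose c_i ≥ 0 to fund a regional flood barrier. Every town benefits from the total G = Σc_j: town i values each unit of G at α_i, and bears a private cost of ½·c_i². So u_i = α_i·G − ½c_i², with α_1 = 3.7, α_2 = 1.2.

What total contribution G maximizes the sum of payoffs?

Planner FOC: ∂(Σu_j)/∂c_i = (Σα_j) − c_i = 0, so c_i^SO = Σα_j = 4.9 for every i; G^SO = 9.8.

9.8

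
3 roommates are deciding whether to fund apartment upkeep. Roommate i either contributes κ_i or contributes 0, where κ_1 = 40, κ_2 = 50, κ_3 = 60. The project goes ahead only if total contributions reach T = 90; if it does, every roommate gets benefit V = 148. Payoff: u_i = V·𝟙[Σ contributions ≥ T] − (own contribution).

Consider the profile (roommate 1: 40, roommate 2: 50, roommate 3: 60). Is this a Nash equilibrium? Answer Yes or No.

No

Total = 150 ≥ 90: provided.
Roommate 1 (pledges 40, payoff 108): dropping to 0 → total 110, payoff 148. Profitable deviation.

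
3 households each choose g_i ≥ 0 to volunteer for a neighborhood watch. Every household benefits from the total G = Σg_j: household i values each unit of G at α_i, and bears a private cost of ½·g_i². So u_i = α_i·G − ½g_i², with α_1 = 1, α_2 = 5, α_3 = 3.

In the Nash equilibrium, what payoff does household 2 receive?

Household i's FOC: ∂u_i/∂g_i = α_i − g_i = 0, so g_i* = α_i.
NE contributions = (1, 5, 3); G = 9.
u_2 = α_2·G − ½·(g_2)² = 5·9 − ½·5² = 32.5.

32.5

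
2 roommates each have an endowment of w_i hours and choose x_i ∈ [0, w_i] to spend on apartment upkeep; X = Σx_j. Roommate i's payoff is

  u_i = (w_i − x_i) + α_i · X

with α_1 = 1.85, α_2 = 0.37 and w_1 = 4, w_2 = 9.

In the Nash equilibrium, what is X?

4

∂u_i/∂x_i = α_i − 1, so roommate i contributes w_i if α_i > 1, else 0.
α_i > 1 for i ∈ {1}; NE contributions (4, 0), X = 4.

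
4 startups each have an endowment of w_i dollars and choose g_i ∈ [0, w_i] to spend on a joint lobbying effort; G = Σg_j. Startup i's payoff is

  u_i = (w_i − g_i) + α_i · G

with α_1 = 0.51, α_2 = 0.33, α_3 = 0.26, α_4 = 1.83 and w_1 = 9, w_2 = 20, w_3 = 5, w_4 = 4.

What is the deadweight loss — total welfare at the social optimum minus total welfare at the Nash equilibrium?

65.62

∂u_i/∂g_i = α_i − 1, so startup i contributes w_i if α_i > 1, else 0.
α_i > 1 for i ∈ {4}; NE contributions (0, 0, 0, 4), G = 4.
W^NE = Σw_i − G^NE + (Σα_i)·G^NE = 38 + 1.93·4 = 45.72.
Planner: ∂(Σu_j)/∂g_i = Σα_j − 1 = 1.93 > 0, so everyone contributes w_i; G^SO = 38, W^SO = 38 + 1.93·38 = 111.34.
Deadweight loss = 65.62.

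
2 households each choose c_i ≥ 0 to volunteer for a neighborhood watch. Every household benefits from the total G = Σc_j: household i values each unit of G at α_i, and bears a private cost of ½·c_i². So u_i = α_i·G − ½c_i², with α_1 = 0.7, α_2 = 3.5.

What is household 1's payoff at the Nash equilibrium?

2.695

Household i's FOC: ∂u_i/∂c_i = α_i − c_i = 0, so c_i* = α_i.
NE contributions = (0.7, 3.5); G = 4.2.
u_1 = α_1·G − ½·(c_1)² = 0.7·4.2 − ½·0.7² = 2.695.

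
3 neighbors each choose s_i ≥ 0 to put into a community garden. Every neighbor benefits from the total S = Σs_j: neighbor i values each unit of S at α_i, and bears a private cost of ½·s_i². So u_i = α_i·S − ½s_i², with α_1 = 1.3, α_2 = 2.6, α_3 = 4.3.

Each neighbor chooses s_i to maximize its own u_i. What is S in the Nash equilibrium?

Neighbor i's FOC: ∂u_i/∂s_i = α_i − s_i = 0, so s_i* = α_i.
NE contributions = (1.3, 2.6, 4.3); S = 8.2.

8.2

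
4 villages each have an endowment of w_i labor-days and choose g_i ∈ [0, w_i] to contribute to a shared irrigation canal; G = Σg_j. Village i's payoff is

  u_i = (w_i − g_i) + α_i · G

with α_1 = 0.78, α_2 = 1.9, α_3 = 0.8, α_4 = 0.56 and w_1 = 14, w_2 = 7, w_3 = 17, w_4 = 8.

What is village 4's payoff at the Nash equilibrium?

∂u_i/∂g_i = α_i − 1, so village i contributes w_i if α_i > 1, else 0.
α_i > 1 for i ∈ {2}; NE contributions (0, 7, 0, 0), G = 7.
u_4 = (8 − 0) + 0.56·7 = 11.92.

11.92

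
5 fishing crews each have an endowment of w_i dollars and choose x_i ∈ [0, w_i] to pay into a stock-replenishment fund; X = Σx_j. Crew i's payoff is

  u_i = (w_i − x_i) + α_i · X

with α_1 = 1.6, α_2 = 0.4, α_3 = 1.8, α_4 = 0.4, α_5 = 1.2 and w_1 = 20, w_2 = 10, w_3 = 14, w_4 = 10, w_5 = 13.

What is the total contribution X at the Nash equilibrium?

∂u_i/∂x_i = α_i − 1, so crew i contributes w_i if α_i > 1, else 0.
α_i > 1 for i ∈ {1, 3, 5}; NE contributions (20, 0, 14, 0, 13), X = 47.

47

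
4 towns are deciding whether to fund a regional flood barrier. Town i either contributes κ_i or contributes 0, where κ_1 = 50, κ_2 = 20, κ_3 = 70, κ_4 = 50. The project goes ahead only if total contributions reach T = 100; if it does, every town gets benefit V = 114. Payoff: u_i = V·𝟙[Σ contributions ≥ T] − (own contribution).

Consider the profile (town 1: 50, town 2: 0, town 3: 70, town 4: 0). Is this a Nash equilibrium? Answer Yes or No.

Total = 120 ≥ 100: provided.
Town 1 (pledges 50, payoff 64): dropping to 0 → total 70, payoff 0. No gain.
Town 2 (pledges 0, payoff 114): pledging 20 → total 140, payoff 94. No gain.
Town 3 (pledges 70, payoff 44): dropping to 0 → total 50, payoff 0. No gain.
Town 4 (pledges 0, payoff 114): pledging 50 → total 170, payoff 64. No gain.

Yes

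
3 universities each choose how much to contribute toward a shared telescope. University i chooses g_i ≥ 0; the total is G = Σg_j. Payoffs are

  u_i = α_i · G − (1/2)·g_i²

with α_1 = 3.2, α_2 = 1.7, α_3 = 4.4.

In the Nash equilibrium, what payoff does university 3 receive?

31.24

University i's FOC: ∂u_i/∂g_i = α_i − g_i = 0, so g_i* = α_i.
NE contributions = (3.2, 1.7, 4.4); G = 9.3.
u_3 = α_3·G − ½·(g_3)² = 4.4·9.3 − ½·4.4² = 31.24.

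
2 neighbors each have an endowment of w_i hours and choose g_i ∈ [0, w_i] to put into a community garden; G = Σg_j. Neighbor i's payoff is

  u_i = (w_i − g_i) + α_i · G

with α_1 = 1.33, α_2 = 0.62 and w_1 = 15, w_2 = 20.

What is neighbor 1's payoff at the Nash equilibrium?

∂u_i/∂g_i = α_i − 1, so neighbor i contributes w_i if α_i > 1, else 0.
α_i > 1 for i ∈ {1}; NE contributions (15, 0), G = 15.
u_1 = (15 − 15) + 1.33·15 = 19.95.

19.95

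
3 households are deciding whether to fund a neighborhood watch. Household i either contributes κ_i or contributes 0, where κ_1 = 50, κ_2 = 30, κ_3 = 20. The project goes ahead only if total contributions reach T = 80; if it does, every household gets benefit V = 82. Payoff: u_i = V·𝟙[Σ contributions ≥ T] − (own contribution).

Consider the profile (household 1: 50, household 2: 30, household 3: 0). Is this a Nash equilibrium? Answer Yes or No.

Total = 80 ≥ 80: provided.
Household 1 (pledges 50, payoff 32): dropping to 0 → total 30, payoff 0. No gain.
Household 2 (pledges 30, payoff 52): dropping to 0 → total 50, payoff 0. No gain.
Household 3 (pledges 0, payoff 82): pledging 20 → total 100, payoff 62. No gain.

Yes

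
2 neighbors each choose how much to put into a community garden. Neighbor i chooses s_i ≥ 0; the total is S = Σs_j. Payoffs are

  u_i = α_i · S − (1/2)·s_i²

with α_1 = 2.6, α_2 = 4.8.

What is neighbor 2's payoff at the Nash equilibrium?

Neighbor i's FOC: ∂u_i/∂s_i = α_i − s_i = 0, so s_i* = α_i.
NE contributions = (2.6, 4.8); S = 7.4.
u_2 = α_2·S − ½·(s_2)² = 4.8·7.4 − ½·4.8² = 24.

24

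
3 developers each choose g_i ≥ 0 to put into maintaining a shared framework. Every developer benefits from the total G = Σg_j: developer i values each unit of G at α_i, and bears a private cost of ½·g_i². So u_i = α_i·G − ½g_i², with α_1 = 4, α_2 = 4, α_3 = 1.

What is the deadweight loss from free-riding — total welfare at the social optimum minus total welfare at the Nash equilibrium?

Developer i's FOC: ∂u_i/∂g_i = α_i − g_i = 0, so g_i* = α_i.
NE contributions = (4, 4, 1); G = 9.
W^NE = (Σα)·G − ½Σα_i² = 9² − ½·33 = 64.5.
Planner sets g_i = Σα_j = 9 for every i, so G^SO = 3·9 = 27.
W^SO = (Σα)·G^SO − ½·3·(Σα)² = (3/2)·9² = 121.5.
Deadweight loss = W^SO − W^NE = 57.

57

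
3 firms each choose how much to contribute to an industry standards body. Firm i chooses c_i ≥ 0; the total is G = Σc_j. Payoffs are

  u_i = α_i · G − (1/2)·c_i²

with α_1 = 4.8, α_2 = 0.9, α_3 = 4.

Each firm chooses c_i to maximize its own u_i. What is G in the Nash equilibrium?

9.7

Firm i's FOC: ∂u_i/∂c_i = α_i − c_i = 0, so c_i* = α_i.
NE contributions = (4.8, 0.9, 4); G = 9.7.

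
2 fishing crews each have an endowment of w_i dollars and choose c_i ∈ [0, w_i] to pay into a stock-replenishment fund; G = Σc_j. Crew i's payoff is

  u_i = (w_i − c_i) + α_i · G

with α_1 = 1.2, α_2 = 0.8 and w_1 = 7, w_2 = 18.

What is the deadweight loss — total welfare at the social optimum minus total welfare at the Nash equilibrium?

18

∂u_i/∂c_i = α_i − 1, so crew i contributes w_i if α_i > 1, else 0.
α_i > 1 for i ∈ {1}; NE contributions (7, 0), G = 7.
W^NE = Σw_i − G^NE + (Σα_i)·G^NE = 25 + 1·7 = 32.
Planner: ∂(Σu_j)/∂c_i = Σα_j − 1 = 1 > 0, so everyone contributes w_i; G^SO = 25, W^SO = 25 + 1·25 = 50.
Deadweight loss = 18.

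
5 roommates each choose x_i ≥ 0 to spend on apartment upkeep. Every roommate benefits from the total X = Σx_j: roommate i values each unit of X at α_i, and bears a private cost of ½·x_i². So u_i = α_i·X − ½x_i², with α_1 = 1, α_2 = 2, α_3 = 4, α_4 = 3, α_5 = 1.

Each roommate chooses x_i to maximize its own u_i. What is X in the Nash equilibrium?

11

Roommate i's FOC: ∂u_i/∂x_i = α_i − x_i = 0, so x_i* = α_i.
NE contributions = (1, 2, 4, 3, 1); X = 11.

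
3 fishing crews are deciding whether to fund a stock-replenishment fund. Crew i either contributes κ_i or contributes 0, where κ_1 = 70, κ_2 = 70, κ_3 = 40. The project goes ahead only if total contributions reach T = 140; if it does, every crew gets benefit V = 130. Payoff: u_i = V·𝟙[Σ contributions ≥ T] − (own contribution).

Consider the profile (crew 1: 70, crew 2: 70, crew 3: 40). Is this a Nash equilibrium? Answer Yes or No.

No

Total = 180 ≥ 140: provided.
Crew 1 (pledges 70, payoff 60): dropping to 0 → total 110, payoff 0. No gain.
Crew 2 (pledges 70, payoff 60): dropping to 0 → total 110, payoff 0. No gain.
Crew 3 (pledges 40, payoff 90): dropping to 0 → total 140, payoff 130. Profitable deviation.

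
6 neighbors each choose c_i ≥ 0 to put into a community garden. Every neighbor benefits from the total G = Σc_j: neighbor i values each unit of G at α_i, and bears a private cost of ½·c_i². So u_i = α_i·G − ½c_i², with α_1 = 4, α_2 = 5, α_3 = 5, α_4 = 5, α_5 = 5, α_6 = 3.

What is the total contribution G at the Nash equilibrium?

27

Neighbor i's FOC: ∂u_i/∂c_i = α_i − c_i = 0, so c_i* = α_i.
NE contributions = (4, 5, 5, 5, 5, 3); G = 27.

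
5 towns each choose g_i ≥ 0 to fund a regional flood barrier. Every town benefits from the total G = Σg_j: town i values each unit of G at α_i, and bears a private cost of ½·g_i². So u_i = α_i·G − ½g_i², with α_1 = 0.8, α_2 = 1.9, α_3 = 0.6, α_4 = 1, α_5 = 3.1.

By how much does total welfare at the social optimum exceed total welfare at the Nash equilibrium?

Town i's FOC: ∂u_i/∂g_i = α_i − g_i = 0, so g_i* = α_i.
NE contributions = (0.8, 1.9, 0.6, 1, 3.1); G = 7.4.
W^NE = (Σα)·G − ½Σα_i² = 7.4² − ½·15.22 = 47.15.
Planner sets g_i = Σα_j = 7.4 for every i, so G^SO = 5·7.4 = 37.
W^SO = (Σα)·G^SO − ½·5·(Σα)² = (5/2)·7.4² = 136.9.
Deadweight loss = W^SO − W^NE = 89.75.

89.75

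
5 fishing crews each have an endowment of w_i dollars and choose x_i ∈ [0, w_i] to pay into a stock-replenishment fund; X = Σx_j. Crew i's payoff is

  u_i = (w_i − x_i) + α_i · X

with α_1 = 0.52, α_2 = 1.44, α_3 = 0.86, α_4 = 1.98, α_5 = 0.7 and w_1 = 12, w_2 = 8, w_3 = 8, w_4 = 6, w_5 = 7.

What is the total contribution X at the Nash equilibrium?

∂u_i/∂x_i = α_i − 1, so crew i contributes w_i if α_i > 1, else 0.
α_i > 1 for i ∈ {2, 4}; NE contributions (0, 8, 0, 6, 0), X = 14.

14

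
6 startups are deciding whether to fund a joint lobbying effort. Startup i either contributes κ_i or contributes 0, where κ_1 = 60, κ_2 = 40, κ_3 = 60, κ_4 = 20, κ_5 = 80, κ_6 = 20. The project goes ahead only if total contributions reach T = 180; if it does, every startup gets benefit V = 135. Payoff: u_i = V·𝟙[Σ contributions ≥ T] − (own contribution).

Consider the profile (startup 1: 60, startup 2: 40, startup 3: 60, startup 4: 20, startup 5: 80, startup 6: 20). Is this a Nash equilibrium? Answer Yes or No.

Total = 280 ≥ 180: provided.
Startup 1 (pledges 60, payoff 75): dropping to 0 → total 220, payoff 135. Profitable deviation.

No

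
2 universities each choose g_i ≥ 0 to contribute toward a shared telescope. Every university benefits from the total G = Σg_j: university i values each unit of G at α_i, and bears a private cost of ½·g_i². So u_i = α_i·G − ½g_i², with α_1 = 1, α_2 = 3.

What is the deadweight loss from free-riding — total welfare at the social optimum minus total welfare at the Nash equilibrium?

5

University i's FOC: ∂u_i/∂g_i = α_i − g_i = 0, so g_i* = α_i.
NE contributions = (1, 3); G = 4.
W^NE = (Σα)·G − ½Σα_i² = 4² − ½·10 = 11.
Planner sets g_i = Σα_j = 4 for every i, so G^SO = 2·4 = 8.
W^SO = (Σα)·G^SO − ½·2·(Σα)² = (2/2)·4² = 16.
Deadweight loss = W^SO − W^NE = 5.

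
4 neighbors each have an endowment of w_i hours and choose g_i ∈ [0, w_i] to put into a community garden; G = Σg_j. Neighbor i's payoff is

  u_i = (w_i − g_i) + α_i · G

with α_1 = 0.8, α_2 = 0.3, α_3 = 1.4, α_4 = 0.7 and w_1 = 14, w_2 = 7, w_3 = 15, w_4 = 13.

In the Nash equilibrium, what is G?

15

∂u_i/∂g_i = α_i − 1, so neighbor i contributes w_i if α_i > 1, else 0.
α_i > 1 for i ∈ {3}; NE contributions (0, 0, 15, 0), G = 15.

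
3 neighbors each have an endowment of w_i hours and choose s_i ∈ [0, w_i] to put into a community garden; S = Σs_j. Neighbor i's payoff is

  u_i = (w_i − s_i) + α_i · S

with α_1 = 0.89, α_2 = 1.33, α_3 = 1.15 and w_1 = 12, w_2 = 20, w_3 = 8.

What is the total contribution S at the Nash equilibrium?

∂u_i/∂s_i = α_i − 1, so neighbor i contributes w_i if α_i > 1, else 0.
α_i > 1 for i ∈ {2, 3}; NE contributions (0, 20, 8), S = 28.

28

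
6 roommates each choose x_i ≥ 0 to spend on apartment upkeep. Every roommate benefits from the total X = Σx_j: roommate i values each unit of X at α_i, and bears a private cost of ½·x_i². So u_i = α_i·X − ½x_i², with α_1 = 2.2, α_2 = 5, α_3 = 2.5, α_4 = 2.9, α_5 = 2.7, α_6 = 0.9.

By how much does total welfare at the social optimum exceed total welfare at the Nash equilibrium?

551.18

Roommate i's FOC: ∂u_i/∂x_i = α_i − x_i = 0, so x_i* = α_i.
NE contributions = (2.2, 5, 2.5, 2.9, 2.7, 0.9); X = 16.2.
W^NE = (Σα)·X − ½Σα_i² = 16.2² − ½·52.6 = 236.14.
Planner sets x_i = Σα_j = 16.2 for every i, so X^SO = 6·16.2 = 97.2.
W^SO = (Σα)·X^SO − ½·6·(Σα)² = (6/2)·16.2² = 787.32.
Deadweight loss = W^SO − W^NE = 551.18.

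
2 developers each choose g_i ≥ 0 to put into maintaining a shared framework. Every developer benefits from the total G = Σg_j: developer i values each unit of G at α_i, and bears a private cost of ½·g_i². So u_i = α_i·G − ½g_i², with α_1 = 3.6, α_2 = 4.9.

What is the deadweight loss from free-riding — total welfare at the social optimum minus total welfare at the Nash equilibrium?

18.485

Developer i's FOC: ∂u_i/∂g_i = α_i − g_i = 0, so g_i* = α_i.
NE contributions = (3.6, 4.9); G = 8.5.
W^NE = (Σα)·G − ½Σα_i² = 8.5² − ½·36.97 = 53.765.
Planner sets g_i = Σα_j = 8.5 for every i, so G^SO = 2·8.5 = 17.
W^SO = (Σα)·G^SO − ½·2·(Σα)² = (2/2)·8.5² = 72.25.
Deadweight loss = W^SO − W^NE = 18.485.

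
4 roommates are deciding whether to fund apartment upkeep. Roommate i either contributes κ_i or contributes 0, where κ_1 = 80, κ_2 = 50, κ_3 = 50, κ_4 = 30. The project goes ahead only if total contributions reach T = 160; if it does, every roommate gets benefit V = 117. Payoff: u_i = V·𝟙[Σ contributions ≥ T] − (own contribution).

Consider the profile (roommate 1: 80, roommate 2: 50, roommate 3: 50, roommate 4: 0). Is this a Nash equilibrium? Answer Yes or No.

Yes

Total = 180 ≥ 160: provided.
Roommate 1 (pledges 80, payoff 37): dropping to 0 → total 100, payoff 0. No gain.
Roommate 2 (pledges 50, payoff 67): dropping to 0 → total 130, payoff 0. No gain.
Roommate 3 (pledges 50, payoff 67): dropping to 0 → total 130, payoff 0. No gain.
Roommate 4 (pledges 0, payoff 117): pledging 30 → total 210, payoff 87. No gain.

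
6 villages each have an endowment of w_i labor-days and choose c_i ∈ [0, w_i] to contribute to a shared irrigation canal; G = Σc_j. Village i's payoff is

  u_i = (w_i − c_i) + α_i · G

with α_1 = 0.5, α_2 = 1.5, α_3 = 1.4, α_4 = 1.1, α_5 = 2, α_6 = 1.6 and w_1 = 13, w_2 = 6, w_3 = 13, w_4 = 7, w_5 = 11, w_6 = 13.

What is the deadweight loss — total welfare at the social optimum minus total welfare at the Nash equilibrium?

∂u_i/∂c_i = α_i − 1, so village i contributes w_i if α_i > 1, else 0.
α_i > 1 for i ∈ {2, 3, 4, 5, 6}; NE contributions (0, 6, 13, 7, 11, 13), G = 50.
W^NE = Σw_i − G^NE + (Σα_i)·G^NE = 63 + 7.1·50 = 418.
Planner: ∂(Σu_j)/∂c_i = Σα_j − 1 = 7.1 > 0, so everyone contributes w_i; G^SO = 63, W^SO = 63 + 7.1·63 = 510.3.
Deadweight loss = 92.3.

92.3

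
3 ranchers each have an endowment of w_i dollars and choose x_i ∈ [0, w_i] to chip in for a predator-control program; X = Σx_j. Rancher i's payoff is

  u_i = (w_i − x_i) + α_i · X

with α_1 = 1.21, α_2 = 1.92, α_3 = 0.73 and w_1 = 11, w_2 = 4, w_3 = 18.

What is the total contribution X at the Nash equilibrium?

∂u_i/∂x_i = α_i − 1, so rancher i contributes w_i if α_i > 1, else 0.
α_i > 1 for i ∈ {1, 2}; NE contributions (11, 4, 0), X = 15.

15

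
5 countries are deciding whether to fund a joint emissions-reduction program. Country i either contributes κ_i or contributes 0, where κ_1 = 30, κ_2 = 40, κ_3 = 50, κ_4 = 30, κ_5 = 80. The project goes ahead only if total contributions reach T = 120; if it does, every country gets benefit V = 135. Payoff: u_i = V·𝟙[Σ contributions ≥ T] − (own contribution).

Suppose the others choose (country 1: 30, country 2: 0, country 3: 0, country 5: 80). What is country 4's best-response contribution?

Others' total = 110. Contributing 30 brings total to 140 ≥ 120: gain V − κ_4 = 105.
Best response: 30.

30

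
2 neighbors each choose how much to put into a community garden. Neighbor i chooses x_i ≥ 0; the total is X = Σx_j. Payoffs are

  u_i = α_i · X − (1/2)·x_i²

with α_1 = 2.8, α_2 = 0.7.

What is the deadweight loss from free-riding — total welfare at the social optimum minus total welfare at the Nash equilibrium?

4.165

Neighbor i's FOC: ∂u_i/∂x_i = α_i − x_i = 0, so x_i* = α_i.
NE contributions = (2.8, 0.7); X = 3.5.
W^NE = (Σα)·X − ½Σα_i² = 3.5² − ½·8.33 = 8.085.
Planner sets x_i = Σα_j = 3.5 for every i, so X^SO = 2·3.5 = 7.
W^SO = (Σα)·X^SO − ½·2·(Σα)² = (2/2)·3.5² = 12.25.
Deadweight loss = W^SO − W^NE = 4.165.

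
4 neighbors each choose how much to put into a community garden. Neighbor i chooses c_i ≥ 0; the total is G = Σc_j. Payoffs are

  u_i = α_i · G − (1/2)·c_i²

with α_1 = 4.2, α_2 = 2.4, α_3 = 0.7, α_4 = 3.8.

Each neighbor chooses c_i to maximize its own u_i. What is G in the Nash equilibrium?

11.1

Neighbor i's FOC: ∂u_i/∂c_i = α_i − c_i = 0, so c_i* = α_i.
NE contributions = (4.2, 2.4, 0.7, 3.8); G = 11.1.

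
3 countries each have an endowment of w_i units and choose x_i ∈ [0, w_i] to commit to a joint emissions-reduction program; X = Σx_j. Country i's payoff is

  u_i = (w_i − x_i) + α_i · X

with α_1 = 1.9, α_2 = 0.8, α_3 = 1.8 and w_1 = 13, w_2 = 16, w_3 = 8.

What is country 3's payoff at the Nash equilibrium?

∂u_i/∂x_i = α_i − 1, so country i contributes w_i if α_i > 1, else 0.
α_i > 1 for i ∈ {1, 3}; NE contributions (13, 0, 8), X = 21.
u_3 = (8 − 8) + 1.8·21 = 37.8.

37.8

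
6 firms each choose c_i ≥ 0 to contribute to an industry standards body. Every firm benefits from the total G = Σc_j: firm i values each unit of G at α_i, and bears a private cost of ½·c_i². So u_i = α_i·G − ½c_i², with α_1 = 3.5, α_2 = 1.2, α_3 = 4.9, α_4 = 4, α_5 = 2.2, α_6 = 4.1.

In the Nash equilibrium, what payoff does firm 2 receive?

Firm i's FOC: ∂u_i/∂c_i = α_i − c_i = 0, so c_i* = α_i.
NE contributions = (3.5, 1.2, 4.9, 4, 2.2, 4.1); G = 19.9.
u_2 = α_2·G − ½·(c_2)² = 1.2·19.9 − ½·1.2² = 23.16.

23.16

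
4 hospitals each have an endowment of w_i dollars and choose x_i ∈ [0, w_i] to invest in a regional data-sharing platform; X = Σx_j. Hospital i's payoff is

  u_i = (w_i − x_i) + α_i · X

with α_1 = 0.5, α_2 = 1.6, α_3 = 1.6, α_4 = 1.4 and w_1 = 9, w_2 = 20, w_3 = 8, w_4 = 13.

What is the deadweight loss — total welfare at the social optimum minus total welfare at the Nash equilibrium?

36.9

∂u_i/∂x_i = α_i − 1, so hospital i contributes w_i if α_i > 1, else 0.
α_i > 1 for i ∈ {2, 3, 4}; NE contributions (0, 20, 8, 13), X = 41.
W^NE = Σw_i − X^NE + (Σα_i)·X^NE = 50 + 4.1·41 = 218.1.
Planner: ∂(Σu_j)/∂x_i = Σα_j − 1 = 4.1 > 0, so everyone contributes w_i; X^SO = 50, W^SO = 50 + 4.1·50 = 255.
Deadweight loss = 36.9.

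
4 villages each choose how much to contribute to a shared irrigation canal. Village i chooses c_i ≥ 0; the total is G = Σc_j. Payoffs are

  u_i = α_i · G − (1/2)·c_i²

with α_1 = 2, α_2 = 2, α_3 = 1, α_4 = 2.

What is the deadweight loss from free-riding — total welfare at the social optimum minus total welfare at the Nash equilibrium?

Village i's FOC: ∂u_i/∂c_i = α_i − c_i = 0, so c_i* = α_i.
NE contributions = (2, 2, 1, 2); G = 7.
W^NE = (Σα)·G − ½Σα_i² = 7² − ½·13 = 42.5.
Planner sets c_i = Σα_j = 7 for every i, so G^SO = 4·7 = 28.
W^SO = (Σα)·G^SO − ½·4·(Σα)² = (4/2)·7² = 98.
Deadweight loss = W^SO − W^NE = 55.5.

55.5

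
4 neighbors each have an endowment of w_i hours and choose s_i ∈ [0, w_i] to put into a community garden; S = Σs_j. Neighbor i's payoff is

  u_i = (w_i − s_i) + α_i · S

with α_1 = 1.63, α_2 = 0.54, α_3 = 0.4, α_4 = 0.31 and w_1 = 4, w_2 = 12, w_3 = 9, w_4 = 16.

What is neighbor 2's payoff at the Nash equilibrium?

∂u_i/∂s_i = α_i − 1, so neighbor i contributes w_i if α_i > 1, else 0.
α_i > 1 for i ∈ {1}; NE contributions (4, 0, 0, 0), S = 4.
u_2 = (12 − 0) + 0.54·4 = 14.16.

14.16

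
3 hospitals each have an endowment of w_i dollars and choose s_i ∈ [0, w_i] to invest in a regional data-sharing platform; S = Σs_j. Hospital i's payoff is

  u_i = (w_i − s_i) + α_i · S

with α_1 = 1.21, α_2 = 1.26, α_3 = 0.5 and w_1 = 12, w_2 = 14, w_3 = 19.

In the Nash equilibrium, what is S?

∂u_i/∂s_i = α_i − 1, so hospital i contributes w_i if α_i > 1, else 0.
α_i > 1 for i ∈ {1, 2}; NE contributions (12, 14, 0), S = 26.

26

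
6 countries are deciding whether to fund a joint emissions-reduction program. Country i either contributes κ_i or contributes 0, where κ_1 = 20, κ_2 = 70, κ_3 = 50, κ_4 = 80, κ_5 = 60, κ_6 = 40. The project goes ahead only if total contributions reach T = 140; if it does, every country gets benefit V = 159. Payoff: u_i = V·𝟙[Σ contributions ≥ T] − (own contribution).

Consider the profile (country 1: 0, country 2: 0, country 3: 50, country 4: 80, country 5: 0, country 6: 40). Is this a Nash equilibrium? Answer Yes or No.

Total = 170 ≥ 140: provided.
Country 1 (pledges 0, payoff 159): pledging 20 → total 190, payoff 139. No gain.
Country 2 (pledges 0, payoff 159): pledging 70 → total 240, payoff 89. No gain.
Country 3 (pledges 50, payoff 109): dropping to 0 → total 120, payoff 0. No gain.
Country 4 (pledges 80, payoff 79): dropping to 0 → total 90, payoff 0. No gain.
Country 5 (pledges 0, payoff 159): pledging 60 → total 230, payoff 99. No gain.
Country 6 (pledges 40, payoff 119): dropping to 0 → total 130, payoff 0. No gain.

Yes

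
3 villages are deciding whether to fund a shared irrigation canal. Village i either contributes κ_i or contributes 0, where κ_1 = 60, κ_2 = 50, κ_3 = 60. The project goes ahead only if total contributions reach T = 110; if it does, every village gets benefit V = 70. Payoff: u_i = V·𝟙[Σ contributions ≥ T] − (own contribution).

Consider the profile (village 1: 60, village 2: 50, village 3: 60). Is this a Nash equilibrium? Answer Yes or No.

No

Total = 170 ≥ 110: provided.
Village 1 (pledges 60, payoff 10): dropping to 0 → total 110, payoff 70. Profitable deviation.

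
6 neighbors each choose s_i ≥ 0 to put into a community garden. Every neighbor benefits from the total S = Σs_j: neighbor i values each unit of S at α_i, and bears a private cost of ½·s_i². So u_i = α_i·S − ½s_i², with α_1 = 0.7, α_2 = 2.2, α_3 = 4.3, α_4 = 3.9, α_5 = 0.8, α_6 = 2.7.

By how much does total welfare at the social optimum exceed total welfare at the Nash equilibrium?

449.8

Neighbor i's FOC: ∂u_i/∂s_i = α_i − s_i = 0, so s_i* = α_i.
NE contributions = (0.7, 2.2, 4.3, 3.9, 0.8, 2.7); S = 14.6.
W^NE = (Σα)·S − ½Σα_i² = 14.6² − ½·46.96 = 189.68.
Planner sets s_i = Σα_j = 14.6 for every i, so S^SO = 6·14.6 = 87.6.
W^SO = (Σα)·S^SO − ½·6·(Σα)² = (6/2)·14.6² = 639.48.
Deadweight loss = W^SO − W^NE = 449.8.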